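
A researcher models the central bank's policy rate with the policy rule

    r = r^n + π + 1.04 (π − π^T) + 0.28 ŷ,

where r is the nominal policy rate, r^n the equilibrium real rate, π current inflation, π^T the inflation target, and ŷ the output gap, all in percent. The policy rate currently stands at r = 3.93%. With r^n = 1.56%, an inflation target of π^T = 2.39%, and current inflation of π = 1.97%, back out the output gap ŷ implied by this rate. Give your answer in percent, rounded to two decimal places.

0.28 ŷ = 3.93 − 1.56 − 1.97 − 1.04 × (1.97 − 2.39) = 0.8368
ŷ = 0.8368 / 0.28 = 2.99

2.99%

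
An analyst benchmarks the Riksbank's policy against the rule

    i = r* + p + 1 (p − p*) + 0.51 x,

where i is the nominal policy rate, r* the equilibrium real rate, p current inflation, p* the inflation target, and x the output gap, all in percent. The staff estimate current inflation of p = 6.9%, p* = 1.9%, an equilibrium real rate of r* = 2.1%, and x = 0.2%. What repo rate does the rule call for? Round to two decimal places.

i = 2.1 + 6.9 + 1 × (6.9 − 1.9) + 0.51 × 0.2
   = 2.1 + 6.9 + 5 + 0.102 = 14.10

14.10%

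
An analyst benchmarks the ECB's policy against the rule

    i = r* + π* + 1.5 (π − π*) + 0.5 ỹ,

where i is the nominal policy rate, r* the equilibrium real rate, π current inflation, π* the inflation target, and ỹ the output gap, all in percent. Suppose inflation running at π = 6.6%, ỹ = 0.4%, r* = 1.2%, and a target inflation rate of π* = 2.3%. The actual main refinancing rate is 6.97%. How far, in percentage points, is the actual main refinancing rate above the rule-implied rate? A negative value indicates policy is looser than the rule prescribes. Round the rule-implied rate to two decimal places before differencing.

-3.18 pp

i = 1.2 + 2.3 + 1.5 × (6.6 − 2.3) + 0.5 × 0.4
   = 1.2 + 2.3 + 6.45 + 0.2 = 10.15
Deviation = 6.97 − 10.15 = -3.18 pp.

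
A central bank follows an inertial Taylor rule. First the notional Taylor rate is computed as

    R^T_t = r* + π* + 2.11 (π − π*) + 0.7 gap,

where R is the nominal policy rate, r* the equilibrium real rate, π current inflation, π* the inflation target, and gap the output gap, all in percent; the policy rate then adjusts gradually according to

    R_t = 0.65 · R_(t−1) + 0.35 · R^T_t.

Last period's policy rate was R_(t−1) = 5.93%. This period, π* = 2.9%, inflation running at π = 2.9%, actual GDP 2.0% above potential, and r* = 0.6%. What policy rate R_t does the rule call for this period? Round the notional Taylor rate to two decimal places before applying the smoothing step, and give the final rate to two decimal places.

5.57%

Output 2.0% above potential → gap = 2.0.
R^T_t = 0.6 + 2.9 + 2.11 × (2.9 − 2.9) + 0.7 × 2.0
   = 0.6 + 2.9 + 0 + 1.4 = 4.90
R_t = 0.65 × 5.93 + 0.35 × 4.90 = 3.8545 + 1.715 = 5.57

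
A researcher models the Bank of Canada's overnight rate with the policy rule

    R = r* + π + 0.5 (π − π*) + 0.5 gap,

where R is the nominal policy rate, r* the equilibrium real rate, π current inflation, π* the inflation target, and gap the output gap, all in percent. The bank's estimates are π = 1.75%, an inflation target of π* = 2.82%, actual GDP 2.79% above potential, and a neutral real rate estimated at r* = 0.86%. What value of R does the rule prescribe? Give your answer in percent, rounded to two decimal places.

Output 2.79% above potential → gap = 2.79.
R = 0.86 + 1.75 + 0.5 × (1.75 − 2.82) + 0.5 × 2.79
   = 0.86 + 1.75 − 0.535 + 1.395 = 3.47

3.47%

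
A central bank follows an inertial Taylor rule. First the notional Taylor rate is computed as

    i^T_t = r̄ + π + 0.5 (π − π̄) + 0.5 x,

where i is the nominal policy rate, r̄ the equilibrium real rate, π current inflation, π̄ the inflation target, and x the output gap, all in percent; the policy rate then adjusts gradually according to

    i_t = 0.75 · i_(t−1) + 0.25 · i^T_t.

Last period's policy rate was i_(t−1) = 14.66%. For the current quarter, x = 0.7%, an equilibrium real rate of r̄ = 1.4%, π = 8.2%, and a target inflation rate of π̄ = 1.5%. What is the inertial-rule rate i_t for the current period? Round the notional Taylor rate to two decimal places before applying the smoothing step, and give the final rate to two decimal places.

14.32%

i^T_t = 1.4 + 8.2 + 0.5 × (8.2 − 1.5) + 0.5 × 0.7
   = 1.4 + 8.2 + 3.35 + 0.35 = 13.30
i_t = 0.75 × 14.66 + 0.25 × 13.30 = 10.995 + 3.325 = 14.32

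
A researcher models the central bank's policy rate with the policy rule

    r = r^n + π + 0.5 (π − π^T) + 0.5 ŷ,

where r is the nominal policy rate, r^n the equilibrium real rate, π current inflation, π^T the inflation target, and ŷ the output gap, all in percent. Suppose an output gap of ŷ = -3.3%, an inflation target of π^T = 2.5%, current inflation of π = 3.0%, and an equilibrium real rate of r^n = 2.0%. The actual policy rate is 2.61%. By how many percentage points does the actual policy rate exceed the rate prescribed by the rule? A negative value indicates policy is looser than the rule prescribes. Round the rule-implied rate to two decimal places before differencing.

-0.99 pp

r = 2.0 + 3.0 + 0.5 × (3.0 − 2.5) + 0.5 × (-3.3)
   = 2.0 + 3 + 0.25 − 1.65 = 3.60
Deviation = 2.61 − 3.60 = -0.99 pp.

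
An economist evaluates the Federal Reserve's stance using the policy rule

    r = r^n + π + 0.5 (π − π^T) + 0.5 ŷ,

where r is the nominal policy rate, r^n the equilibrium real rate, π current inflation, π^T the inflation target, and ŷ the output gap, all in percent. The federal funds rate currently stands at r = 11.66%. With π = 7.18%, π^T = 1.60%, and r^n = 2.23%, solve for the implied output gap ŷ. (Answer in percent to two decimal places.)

-1.08%

0.5 ŷ = 11.66 − 2.23 − 7.18 − 0.5 × (7.18 − 1.60) = -0.54
ŷ = -0.54 / 0.5 = -1.08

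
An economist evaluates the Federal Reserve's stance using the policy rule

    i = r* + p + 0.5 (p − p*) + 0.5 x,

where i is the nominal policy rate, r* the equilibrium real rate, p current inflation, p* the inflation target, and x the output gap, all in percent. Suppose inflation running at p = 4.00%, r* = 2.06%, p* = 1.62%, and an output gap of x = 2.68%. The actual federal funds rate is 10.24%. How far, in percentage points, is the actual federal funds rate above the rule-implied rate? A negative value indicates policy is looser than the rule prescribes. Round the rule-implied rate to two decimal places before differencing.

i = 2.06 + 4.00 + 0.5 × (4.00 − 1.62) + 0.5 × 2.68
   = 2.06 + 4 + 1.19 + 1.34 = 8.59
Deviation = 10.24 − 8.59 = 1.65 pp.

1.65 pp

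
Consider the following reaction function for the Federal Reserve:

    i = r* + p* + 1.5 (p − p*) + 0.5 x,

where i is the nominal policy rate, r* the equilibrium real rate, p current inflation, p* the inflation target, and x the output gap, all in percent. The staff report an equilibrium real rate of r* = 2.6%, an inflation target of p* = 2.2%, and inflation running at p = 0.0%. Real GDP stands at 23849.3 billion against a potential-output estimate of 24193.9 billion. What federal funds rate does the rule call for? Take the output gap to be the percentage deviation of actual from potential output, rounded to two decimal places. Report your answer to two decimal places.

0.79%

Output gap = 100 × (23849.3 − 24193.9) / 24193.9 = -1.42%.
i = 2.60 + 2.20 + 1.5 × (0.00 − 2.20) + 0.5 × (-1.42)
   = 2.60 + 2.2 − 3.3 − 0.71 = 0.79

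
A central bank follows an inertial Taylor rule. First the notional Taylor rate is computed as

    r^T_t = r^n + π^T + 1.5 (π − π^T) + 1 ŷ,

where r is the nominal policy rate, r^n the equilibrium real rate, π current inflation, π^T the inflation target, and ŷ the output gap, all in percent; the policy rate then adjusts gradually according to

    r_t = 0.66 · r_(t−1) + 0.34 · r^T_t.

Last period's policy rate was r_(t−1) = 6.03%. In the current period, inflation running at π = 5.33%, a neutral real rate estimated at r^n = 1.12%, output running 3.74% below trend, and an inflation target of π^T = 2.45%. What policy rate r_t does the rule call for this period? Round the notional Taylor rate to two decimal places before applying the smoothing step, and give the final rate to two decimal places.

5.39%

Output 3.74% below potential → ŷ = -3.74.
r^T_t = 1.12 + 2.45 + 1.5 × (5.33 − 2.45) + 1 × (-3.74)
   = 1.12 + 2.45 + 4.32 − 3.74 = 4.15
r_t = 0.66 × 6.03 + 0.34 × 4.15 = 3.9798 + 1.411 = 5.39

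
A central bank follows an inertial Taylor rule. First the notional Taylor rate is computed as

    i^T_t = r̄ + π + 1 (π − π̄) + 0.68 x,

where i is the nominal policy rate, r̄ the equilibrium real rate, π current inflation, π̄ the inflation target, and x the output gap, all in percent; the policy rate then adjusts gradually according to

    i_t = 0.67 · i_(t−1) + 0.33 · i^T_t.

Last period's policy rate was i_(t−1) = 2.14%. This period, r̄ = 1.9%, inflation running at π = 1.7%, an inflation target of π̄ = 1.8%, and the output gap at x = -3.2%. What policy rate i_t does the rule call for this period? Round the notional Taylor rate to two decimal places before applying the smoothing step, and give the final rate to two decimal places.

i^T_t = 1.9 + 1.7 + 1 × (1.7 − 1.8) + 0.68 × (-3.2)
   = 1.9 + 1.7 − 0.1 − 2.176 = 1.32
i_t = 0.67 × 2.14 + 0.33 × 1.32 = 1.4338 + 0.4356 = 1.87

1.87%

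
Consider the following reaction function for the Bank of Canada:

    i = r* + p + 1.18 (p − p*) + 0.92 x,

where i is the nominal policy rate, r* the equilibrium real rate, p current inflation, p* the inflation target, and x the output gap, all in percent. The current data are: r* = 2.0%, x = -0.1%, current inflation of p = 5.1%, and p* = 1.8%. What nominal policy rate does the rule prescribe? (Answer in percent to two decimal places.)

10.90%

i = 2.0 + 5.1 + 1.18 × (5.1 − 1.8) + 0.92 × (-0.1)
   = 2.0 + 5.1 + 3.894 − 0.092 = 10.90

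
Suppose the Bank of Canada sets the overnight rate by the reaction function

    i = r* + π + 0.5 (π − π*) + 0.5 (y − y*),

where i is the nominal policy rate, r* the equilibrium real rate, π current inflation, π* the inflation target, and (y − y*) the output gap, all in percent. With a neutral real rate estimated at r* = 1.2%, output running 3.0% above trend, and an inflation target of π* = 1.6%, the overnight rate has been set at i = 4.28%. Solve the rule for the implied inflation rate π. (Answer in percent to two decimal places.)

Output 3.0% above potential → (y − y*) = 3.0.
Collecting π: i = r* + (1 + 0.5) π − 0.5 π* + 0.5 (y − y*)
1.5 π = 4.28 − 1.2 + 0.5 × 1.6 − 0.5 × 3.0 = 2.38
π = 2.38 / 1.5 = 1.59

1.59%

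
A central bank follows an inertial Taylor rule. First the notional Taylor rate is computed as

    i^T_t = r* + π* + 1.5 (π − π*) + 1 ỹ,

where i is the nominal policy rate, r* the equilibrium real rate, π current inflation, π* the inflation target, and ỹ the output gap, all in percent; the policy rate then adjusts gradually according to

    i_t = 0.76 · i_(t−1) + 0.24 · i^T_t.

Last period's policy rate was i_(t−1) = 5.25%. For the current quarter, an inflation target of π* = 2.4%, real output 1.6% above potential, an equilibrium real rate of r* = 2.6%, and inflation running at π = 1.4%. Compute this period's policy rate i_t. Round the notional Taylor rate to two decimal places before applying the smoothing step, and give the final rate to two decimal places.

5.21%

Output 1.6% above potential → ỹ = 1.6.
i^T_t = 2.6 + 2.4 + 1.5 × (1.4 − 2.4) + 1 × 1.6
   = 2.6 + 2.4 − 1.5 + 1.6 = 5.10
i_t = 0.76 × 5.25 + 0.24 × 5.10 = 3.99 + 1.224 = 5.21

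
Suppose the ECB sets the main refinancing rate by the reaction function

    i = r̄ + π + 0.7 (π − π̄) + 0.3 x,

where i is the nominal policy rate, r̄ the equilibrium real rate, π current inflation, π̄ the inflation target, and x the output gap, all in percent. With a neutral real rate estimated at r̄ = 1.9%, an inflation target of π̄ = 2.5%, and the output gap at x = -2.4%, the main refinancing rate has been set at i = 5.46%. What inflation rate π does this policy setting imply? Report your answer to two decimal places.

Collecting π: i = r̄ + (1 + 0.7) π − 0.7 π̄ + 0.3 x
1.7 π = 5.46 − 1.9 + 0.7 × 2.5 − 0.3 × (-2.4) = 6.03
π = 6.03 / 1.7 = 3.55

3.55%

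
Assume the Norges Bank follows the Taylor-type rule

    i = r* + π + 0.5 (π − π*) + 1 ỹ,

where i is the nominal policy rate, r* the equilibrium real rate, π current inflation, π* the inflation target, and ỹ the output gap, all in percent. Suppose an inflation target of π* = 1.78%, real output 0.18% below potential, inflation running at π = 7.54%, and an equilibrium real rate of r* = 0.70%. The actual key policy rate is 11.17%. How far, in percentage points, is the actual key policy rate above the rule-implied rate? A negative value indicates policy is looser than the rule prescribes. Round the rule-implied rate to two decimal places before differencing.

0.23 pp

Output 0.18% below potential → ỹ = -0.18.
i = 0.70 + 7.54 + 0.5 × (7.54 − 1.78) + 1 × (-0.18)
   = 0.70 + 7.54 + 2.88 − 0.18 = 10.94
Deviation = 11.17 − 10.94 = 0.23 pp.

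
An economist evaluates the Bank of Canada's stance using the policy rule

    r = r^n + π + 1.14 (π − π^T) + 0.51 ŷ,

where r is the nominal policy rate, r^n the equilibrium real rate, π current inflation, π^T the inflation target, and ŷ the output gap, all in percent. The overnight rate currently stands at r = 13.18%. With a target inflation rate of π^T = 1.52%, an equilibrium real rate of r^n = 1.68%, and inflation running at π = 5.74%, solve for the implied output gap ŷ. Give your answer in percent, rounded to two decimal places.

0.51 ŷ = 13.18 − 1.68 − 5.74 − 1.14 × (5.74 − 1.52) = 0.9492
ŷ = 0.9492 / 0.51 = 1.86

1.86%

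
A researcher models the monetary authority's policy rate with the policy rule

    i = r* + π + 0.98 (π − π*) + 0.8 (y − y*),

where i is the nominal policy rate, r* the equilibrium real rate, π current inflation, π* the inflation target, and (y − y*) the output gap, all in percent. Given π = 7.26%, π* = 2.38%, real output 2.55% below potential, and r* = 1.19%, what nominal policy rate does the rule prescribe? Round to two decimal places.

11.19%

Output 2.55% below potential → (y − y*) = -2.55.
i = 1.19 + 7.26 + 0.98 × (7.26 − 2.38) + 0.8 × (-2.55)
   = 1.19 + 7.26 + 4.7824 − 2.04 = 11.19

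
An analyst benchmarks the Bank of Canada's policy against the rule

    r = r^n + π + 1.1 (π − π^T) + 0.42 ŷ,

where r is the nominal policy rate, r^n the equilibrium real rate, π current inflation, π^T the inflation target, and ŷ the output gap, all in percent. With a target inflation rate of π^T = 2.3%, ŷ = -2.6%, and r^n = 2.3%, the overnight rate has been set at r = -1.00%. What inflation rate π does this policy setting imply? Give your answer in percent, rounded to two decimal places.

0.15%

Collecting π: r = r^n + (1 + 1.1) π − 1.1 π^T + 0.42 ŷ
2.1 π = -1.00 − 2.3 + 1.1 × 2.3 − 0.42 × (-2.6) = 0.322
π = 0.322 / 2.1 = 0.15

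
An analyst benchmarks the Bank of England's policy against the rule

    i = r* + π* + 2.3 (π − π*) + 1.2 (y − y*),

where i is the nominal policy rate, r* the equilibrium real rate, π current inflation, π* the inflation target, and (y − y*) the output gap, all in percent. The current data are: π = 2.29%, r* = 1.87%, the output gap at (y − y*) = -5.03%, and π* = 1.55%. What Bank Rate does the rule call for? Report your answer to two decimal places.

i = 1.87 + 1.55 + 2.3 × (2.29 − 1.55) + 1.2 × (-5.03)
   = 1.87 + 1.55 + 1.702 − 6.036 = -0.91

-0.91%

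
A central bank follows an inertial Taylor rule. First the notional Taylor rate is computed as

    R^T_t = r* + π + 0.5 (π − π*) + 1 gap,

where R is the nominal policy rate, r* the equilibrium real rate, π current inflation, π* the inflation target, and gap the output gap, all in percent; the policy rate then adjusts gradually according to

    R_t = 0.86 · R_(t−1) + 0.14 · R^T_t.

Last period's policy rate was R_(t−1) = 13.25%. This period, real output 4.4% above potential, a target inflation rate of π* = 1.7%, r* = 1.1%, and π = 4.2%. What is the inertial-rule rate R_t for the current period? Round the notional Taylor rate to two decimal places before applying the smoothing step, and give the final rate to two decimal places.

12.93%

Output 4.4% above potential → gap = 4.4.
R^T_t = 1.1 + 4.2 + 0.5 × (4.2 − 1.7) + 1 × 4.4
   = 1.1 + 4.2 + 1.25 + 4.4 = 10.95
R_t = 0.86 × 13.25 + 0.14 × 10.95 = 11.395 + 1.533 = 12.93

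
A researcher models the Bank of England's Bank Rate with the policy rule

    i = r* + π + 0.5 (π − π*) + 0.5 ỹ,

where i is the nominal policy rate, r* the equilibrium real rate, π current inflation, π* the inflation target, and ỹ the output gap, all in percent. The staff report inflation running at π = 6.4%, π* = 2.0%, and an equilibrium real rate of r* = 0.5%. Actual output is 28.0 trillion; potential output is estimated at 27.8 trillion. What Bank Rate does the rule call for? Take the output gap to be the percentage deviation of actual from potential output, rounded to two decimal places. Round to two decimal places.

9.46%

Output gap = 100 × (28.0 − 27.8) / 27.8 = 0.72%.
i = 0.50 + 6.40 + 0.5 × (6.40 − 2.00) + 0.5 × 0.72
   = 0.50 + 6.4 + 2.2 + 0.36 = 9.46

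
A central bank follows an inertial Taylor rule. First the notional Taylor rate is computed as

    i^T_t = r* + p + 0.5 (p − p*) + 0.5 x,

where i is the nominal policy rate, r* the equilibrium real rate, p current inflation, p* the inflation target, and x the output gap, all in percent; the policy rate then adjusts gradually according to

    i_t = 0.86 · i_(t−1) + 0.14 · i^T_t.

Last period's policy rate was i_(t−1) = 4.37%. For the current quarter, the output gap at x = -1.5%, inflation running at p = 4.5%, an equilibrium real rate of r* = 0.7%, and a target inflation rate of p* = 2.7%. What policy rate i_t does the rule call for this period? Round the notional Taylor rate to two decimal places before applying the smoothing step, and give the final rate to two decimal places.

4.51%

i^T_t = 0.7 + 4.5 + 0.5 × (4.5 − 2.7) + 0.5 × (-1.5)
   = 0.7 + 4.5 + 0.9 − 0.75 = 5.35
i_t = 0.86 × 4.37 + 0.14 × 5.35 = 3.7582 + 0.749 = 4.51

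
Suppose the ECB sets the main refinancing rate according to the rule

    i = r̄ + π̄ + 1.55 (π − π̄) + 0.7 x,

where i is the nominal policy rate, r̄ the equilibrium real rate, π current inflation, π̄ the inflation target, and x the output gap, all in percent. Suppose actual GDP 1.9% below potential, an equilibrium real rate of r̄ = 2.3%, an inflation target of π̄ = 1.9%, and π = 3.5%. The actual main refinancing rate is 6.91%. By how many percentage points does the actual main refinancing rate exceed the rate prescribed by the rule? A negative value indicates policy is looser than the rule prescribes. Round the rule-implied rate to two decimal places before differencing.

Output 1.9% below potential → x = -1.9.
i = 2.3 + 1.9 + 1.55 × (3.5 − 1.9) + 0.7 × (-1.9)
   = 2.3 + 1.9 + 2.48 − 1.33 = 5.35
Deviation = 6.91 − 5.35 = 1.56 pp.

1.56 pp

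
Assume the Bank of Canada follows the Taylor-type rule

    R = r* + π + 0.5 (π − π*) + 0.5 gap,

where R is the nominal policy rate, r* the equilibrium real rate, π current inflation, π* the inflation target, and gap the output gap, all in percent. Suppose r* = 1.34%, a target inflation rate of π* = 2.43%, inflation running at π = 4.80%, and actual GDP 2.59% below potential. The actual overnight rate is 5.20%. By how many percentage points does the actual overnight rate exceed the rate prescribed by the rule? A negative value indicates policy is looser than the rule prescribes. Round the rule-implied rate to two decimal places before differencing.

-0.83 pp

Output 2.59% below potential → gap = -2.59.
R = 1.34 + 4.80 + 0.5 × (4.80 − 2.43) + 0.5 × (-2.59)
   = 1.34 + 4.8 + 1.185 − 1.295 = 6.03
Deviation = 5.20 − 6.03 = -0.83 pp.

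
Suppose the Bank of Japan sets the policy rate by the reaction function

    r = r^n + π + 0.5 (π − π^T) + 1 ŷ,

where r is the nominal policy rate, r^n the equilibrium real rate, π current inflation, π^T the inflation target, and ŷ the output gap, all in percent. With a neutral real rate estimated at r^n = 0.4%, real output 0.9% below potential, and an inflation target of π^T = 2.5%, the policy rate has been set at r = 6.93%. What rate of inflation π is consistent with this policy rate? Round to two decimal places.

5.79%

Output 0.9% below potential → ŷ = -0.9.
Collecting π: r = r^n + (1 + 0.5) π − 0.5 π^T + 1 ŷ
1.5 π = 6.93 − 0.4 + 0.5 × 2.5 − 1 × (-0.9) = 8.68
π = 8.68 / 1.5 = 5.79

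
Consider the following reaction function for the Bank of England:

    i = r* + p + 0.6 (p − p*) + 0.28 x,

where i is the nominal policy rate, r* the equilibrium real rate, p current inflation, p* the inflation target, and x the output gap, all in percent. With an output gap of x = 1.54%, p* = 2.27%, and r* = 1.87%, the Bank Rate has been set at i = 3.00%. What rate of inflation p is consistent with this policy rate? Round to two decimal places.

1.29%

Collecting p: i = r* + (1 + 0.6) p − 0.6 p* + 0.28 x
1.6 p = 3.00 − 1.87 + 0.6 × 2.27 − 0.28 × 1.54 = 2.0608
p = 2.0608 / 1.6 = 1.29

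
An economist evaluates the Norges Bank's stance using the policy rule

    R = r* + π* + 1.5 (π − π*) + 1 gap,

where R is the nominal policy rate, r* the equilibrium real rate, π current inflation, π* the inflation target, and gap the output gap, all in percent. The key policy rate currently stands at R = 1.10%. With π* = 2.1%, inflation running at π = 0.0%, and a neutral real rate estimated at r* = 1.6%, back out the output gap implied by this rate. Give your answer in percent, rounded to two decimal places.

0.55%

1 gap = 1.10 − 1.6 − 2.1 − 1.5 × (0.0 − 2.1) = 0.55
gap = 0.55 / 1 = 0.55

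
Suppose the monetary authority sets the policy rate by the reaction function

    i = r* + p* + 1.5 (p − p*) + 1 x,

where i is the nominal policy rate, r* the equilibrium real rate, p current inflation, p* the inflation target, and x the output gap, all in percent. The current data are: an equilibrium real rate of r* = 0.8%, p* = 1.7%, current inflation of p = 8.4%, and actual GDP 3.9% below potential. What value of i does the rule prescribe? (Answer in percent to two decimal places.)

Output 3.9% below potential → x = -3.9.
i = 0.8 + 1.7 + 1.5 × (8.4 − 1.7) + 1 × (-3.9)
   = 0.8 + 1.7 + 10.05 − 3.9 = 8.65

8.65%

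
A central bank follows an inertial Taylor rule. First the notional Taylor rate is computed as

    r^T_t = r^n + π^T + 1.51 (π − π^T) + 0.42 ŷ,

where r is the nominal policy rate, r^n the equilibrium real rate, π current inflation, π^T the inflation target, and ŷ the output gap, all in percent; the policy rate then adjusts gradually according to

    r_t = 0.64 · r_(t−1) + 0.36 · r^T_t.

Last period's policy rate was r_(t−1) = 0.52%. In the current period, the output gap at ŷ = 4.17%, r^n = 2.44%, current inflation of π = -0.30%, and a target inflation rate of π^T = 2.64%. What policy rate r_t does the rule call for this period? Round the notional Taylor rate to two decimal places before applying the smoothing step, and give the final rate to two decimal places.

r^T_t = 2.44 + 2.64 + 1.51 × (-0.30 − 2.64) + 0.42 × 4.17
   = 2.44 + 2.64 − 4.4394 + 1.7514 = 2.39
r_t = 0.64 × 0.52 + 0.36 × 2.39 = 0.3328 + 0.8604 = 1.19

1.19%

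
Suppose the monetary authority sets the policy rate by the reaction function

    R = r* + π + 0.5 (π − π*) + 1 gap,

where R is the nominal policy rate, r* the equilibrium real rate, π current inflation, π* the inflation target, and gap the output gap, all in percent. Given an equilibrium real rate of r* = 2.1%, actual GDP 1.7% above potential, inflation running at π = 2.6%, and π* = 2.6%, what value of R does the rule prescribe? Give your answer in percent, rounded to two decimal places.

6.40%

Output 1.7% above potential → gap = 1.7.
R = 2.1 + 2.6 + 0.5 × (2.6 − 2.6) + 1 × 1.7
   = 2.1 + 2.6 + 0 + 1.7 = 6.40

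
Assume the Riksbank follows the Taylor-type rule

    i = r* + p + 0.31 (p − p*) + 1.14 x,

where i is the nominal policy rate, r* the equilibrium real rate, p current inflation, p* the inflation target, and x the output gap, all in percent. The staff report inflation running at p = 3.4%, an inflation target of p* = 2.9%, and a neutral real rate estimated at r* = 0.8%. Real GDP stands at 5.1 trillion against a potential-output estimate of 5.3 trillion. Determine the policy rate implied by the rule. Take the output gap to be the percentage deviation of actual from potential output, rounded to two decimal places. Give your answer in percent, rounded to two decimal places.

0.06%

Output gap = 100 × (5.1 − 5.3) / 5.3 = -3.77%.
i = 0.80 + 3.40 + 0.31 × (3.40 − 2.90) + 1.14 × (-3.77)
   = 0.80 + 3.4 + 0.155 − 4.2978 = 0.06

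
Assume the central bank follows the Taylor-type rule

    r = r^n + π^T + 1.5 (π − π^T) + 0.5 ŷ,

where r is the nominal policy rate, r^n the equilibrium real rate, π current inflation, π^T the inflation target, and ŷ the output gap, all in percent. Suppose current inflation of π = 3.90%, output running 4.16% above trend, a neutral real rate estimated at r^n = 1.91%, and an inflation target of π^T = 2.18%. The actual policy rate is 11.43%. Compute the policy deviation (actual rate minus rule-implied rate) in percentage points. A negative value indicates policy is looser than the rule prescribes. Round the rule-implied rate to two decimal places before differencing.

Output 4.16% above potential → ŷ = 4.16.
r = 1.91 + 2.18 + 1.5 × (3.90 − 2.18) + 0.5 × 4.16
   = 1.91 + 2.18 + 2.58 + 2.08 = 8.75
Deviation = 11.43 − 8.75 = 2.68 pp.

2.68 pp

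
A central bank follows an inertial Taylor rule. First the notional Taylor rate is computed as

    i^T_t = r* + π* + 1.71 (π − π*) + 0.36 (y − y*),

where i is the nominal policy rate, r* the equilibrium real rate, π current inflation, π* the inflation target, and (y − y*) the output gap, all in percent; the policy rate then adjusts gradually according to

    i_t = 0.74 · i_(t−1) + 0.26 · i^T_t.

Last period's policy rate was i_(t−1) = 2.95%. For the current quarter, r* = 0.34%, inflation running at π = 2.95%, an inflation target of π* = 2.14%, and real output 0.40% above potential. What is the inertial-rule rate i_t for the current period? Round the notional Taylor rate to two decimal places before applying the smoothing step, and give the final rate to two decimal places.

3.23%

Output 0.40% above potential → (y − y*) = 0.40.
i^T_t = 0.34 + 2.14 + 1.71 × (2.95 − 2.14) + 0.36 × 0.40
   = 0.34 + 2.14 + 1.3851 + 0.144 = 4.01
i_t = 0.74 × 2.95 + 0.26 × 4.01 = 2.183 + 1.0426 = 3.23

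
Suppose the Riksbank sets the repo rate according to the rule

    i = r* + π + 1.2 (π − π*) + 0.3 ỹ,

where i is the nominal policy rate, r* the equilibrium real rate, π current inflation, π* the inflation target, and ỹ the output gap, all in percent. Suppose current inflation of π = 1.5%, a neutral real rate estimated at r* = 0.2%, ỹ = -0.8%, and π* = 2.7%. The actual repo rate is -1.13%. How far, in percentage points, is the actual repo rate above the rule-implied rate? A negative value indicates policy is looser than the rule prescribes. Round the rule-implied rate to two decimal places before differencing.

i = 0.2 + 1.5 + 1.2 × (1.5 − 2.7) + 0.3 × (-0.8)
   = 0.2 + 1.5 − 1.44 − 0.24 = 0.02
Deviation = -1.13 − 0.02 = -1.15 pp.

-1.15 pp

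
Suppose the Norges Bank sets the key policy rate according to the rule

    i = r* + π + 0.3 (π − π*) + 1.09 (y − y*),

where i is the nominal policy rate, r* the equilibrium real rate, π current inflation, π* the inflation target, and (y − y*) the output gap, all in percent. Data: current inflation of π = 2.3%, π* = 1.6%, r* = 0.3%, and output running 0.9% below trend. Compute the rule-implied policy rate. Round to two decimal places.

1.83%

Output 0.9% below potential → (y − y*) = -0.9.
i = 0.3 + 2.3 + 0.3 × (2.3 − 1.6) + 1.09 × (-0.9)
   = 0.3 + 2.3 + 0.21 − 0.981 = 1.83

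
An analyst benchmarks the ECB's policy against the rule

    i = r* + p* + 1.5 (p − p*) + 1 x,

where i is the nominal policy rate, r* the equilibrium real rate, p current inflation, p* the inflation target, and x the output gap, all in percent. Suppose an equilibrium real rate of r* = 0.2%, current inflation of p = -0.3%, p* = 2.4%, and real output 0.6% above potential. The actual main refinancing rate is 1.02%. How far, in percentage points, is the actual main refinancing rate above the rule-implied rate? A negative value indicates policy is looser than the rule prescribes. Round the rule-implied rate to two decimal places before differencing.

1.87 pp

Output 0.6% above potential → x = 0.6.
i = 0.2 + 2.4 + 1.5 × (-0.3 − 2.4) + 1 × 0.6
   = 0.2 + 2.4 − 4.05 + 0.6 = -0.85
Deviation = 1.02 − (-0.85) = 1.87 pp.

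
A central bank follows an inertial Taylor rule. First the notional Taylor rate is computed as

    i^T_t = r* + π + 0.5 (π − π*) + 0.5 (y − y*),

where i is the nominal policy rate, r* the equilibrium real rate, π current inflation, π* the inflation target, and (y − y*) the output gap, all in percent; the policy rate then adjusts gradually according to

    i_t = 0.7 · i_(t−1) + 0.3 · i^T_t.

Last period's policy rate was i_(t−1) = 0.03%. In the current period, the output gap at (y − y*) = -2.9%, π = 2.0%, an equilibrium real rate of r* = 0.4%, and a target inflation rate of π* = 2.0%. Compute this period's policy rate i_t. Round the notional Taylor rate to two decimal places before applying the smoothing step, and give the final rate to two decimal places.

i^T_t = 0.4 + 2.0 + 0.5 × (2.0 − 2.0) + 0.5 × (-2.9)
   = 0.4 + 2 + 0 − 1.45 = 0.95
i_t = 0.7 × 0.03 + 0.3 × 0.95 = 0.021 + 0.285 = 0.31

0.31%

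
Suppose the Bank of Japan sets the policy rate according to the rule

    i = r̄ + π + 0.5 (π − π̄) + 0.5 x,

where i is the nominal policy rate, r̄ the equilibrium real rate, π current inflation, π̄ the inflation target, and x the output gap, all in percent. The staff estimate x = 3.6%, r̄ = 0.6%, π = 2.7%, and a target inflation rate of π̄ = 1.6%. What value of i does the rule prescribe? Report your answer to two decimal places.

5.65%

i = 0.6 + 2.7 + 0.5 × (2.7 − 1.6) + 0.5 × 3.6
   = 0.6 + 2.7 + 0.55 + 1.8 = 5.65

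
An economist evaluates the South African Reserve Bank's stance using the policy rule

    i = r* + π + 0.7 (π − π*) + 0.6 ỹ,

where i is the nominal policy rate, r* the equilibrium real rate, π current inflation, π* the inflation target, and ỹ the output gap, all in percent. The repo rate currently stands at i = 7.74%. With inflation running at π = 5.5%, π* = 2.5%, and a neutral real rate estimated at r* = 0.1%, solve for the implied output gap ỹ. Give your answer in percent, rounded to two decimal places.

0.07%

0.6 ỹ = 7.74 − 0.1 − 5.5 − 0.7 × (5.5 − 2.5) = 0.04
ỹ = 0.04 / 0.6 = 0.07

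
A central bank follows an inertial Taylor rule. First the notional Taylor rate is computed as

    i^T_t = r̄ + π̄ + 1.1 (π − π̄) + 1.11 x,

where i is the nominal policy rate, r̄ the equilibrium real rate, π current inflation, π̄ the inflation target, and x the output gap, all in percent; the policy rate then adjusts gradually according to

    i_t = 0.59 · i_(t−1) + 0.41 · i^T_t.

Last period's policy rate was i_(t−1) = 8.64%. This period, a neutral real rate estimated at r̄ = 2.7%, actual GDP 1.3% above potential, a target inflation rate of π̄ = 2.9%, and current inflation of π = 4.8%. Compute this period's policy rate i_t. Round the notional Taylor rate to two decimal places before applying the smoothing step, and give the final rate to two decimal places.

8.84%

Output 1.3% above potential → x = 1.3.
i^T_t = 2.7 + 2.9 + 1.1 × (4.8 − 2.9) + 1.11 × 1.3
   = 2.7 + 2.9 + 2.09 + 1.443 = 9.13
i_t = 0.59 × 8.64 + 0.41 × 9.13 = 5.0976 + 3.7433 = 8.84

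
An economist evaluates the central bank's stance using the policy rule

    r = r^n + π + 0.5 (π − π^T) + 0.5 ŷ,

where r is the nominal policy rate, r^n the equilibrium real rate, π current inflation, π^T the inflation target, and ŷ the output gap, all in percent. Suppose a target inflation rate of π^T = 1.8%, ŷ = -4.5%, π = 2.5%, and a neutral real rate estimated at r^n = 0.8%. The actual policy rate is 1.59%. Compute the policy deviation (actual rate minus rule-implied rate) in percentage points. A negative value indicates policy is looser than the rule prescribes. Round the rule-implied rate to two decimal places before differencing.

0.19 pp

r = 0.8 + 2.5 + 0.5 × (2.5 − 1.8) + 0.5 × (-4.5)
   = 0.8 + 2.5 + 0.35 − 2.25 = 1.40
Deviation = 1.59 − 1.40 = 0.19 pp.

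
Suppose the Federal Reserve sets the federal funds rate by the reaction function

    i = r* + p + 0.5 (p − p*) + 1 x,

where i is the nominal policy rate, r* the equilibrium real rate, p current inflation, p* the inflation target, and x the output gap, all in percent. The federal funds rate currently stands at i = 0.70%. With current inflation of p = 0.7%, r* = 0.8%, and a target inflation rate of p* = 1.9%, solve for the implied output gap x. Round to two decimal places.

1 x = 0.70 − 0.8 − 0.7 − 0.5 × (0.7 − 1.9) = -0.2
x = -0.2 / 1 = -0.20

-0.20%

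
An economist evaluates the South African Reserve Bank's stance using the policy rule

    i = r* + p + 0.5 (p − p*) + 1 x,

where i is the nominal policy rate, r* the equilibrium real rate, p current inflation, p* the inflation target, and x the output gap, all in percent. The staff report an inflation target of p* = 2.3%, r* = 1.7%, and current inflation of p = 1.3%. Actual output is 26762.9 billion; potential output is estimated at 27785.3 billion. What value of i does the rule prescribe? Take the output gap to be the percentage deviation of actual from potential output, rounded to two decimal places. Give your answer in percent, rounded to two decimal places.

Output gap = 100 × (26762.9 − 27785.3) / 27785.3 = -3.68%.
i = 1.70 + 1.30 + 0.5 × (1.30 − 2.30) + 1 × (-3.68)
   = 1.70 + 1.3 − 0.5 − 3.68 = -1.18

-1.18%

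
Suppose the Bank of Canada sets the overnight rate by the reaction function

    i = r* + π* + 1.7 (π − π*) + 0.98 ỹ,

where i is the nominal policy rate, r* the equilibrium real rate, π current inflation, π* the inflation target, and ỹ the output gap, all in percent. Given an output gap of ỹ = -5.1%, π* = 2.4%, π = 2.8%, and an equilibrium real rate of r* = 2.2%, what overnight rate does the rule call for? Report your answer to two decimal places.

i = 2.2 + 2.4 + 1.7 × (2.8 − 2.4) + 0.98 × (-5.1)
   = 2.2 + 2.4 + 0.68 − 4.998 = 0.28

0.28%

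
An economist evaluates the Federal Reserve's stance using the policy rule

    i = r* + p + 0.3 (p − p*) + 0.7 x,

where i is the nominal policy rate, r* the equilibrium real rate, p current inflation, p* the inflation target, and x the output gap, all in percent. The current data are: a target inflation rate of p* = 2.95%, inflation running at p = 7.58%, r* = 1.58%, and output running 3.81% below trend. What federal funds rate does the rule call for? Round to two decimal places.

Output 3.81% below potential → x = -3.81.
i = 1.58 + 7.58 + 0.3 × (7.58 − 2.95) + 0.7 × (-3.81)
   = 1.58 + 7.58 + 1.389 − 2.667 = 7.88

7.88%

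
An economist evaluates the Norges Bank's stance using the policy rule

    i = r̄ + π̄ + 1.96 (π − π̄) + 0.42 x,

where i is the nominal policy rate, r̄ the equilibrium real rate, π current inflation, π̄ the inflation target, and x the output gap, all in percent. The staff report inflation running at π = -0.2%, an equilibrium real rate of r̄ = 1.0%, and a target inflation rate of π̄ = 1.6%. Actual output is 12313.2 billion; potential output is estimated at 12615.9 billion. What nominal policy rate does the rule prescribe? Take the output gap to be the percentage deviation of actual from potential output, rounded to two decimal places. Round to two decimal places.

Output gap = 100 × (12313.2 − 12615.9) / 12615.9 = -2.40%.
i = 1.00 + 1.60 + 1.96 × (-0.20 − 1.60) + 0.42 × (-2.40)
   = 1.00 + 1.6 − 3.528 − 1.008 = -1.94

-1.94%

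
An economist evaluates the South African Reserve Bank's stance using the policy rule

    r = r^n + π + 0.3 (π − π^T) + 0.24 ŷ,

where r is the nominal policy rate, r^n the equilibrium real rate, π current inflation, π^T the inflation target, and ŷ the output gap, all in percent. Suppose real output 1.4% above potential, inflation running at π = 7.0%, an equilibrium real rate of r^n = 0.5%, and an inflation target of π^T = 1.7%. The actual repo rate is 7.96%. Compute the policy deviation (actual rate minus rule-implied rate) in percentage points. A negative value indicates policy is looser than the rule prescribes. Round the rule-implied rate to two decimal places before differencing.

-1.47 pp

Output 1.4% above potential → ŷ = 1.4.
r = 0.5 + 7.0 + 0.3 × (7.0 − 1.7) + 0.24 × 1.4
   = 0.5 + 7 + 1.59 + 0.336 = 9.43
Deviation = 7.96 − 9.43 = -1.47 pp.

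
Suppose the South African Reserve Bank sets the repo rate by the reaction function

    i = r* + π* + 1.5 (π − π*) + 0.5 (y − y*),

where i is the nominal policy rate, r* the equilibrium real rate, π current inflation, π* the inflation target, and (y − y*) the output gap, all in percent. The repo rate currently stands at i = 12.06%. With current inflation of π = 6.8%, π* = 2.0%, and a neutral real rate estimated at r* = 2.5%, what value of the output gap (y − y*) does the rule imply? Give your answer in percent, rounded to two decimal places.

0.72%

0.5 (y − y*) = 12.06 − 2.5 − 2.0 − 1.5 × (6.8 − 2.0) = 0.36
(y − y*) = 0.36 / 0.5 = 0.72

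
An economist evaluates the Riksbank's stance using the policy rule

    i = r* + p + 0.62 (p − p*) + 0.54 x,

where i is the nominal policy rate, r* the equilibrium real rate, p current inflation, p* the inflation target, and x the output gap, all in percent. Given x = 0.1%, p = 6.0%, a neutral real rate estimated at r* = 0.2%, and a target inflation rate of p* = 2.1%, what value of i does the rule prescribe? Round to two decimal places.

i = 0.2 + 6.0 + 0.62 × (6.0 − 2.1) + 0.54 × 0.1
   = 0.2 + 6 + 2.418 + 0.054 = 8.67

8.67%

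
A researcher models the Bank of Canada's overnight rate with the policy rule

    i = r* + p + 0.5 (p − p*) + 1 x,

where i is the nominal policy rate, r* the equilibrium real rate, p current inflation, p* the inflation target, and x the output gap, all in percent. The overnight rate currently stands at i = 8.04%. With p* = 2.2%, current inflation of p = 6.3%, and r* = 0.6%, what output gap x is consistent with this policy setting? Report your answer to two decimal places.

1 x = 8.04 − 0.6 − 6.3 − 0.5 × (6.3 − 2.2) = -0.91
x = -0.91 / 1 = -0.91

-0.91%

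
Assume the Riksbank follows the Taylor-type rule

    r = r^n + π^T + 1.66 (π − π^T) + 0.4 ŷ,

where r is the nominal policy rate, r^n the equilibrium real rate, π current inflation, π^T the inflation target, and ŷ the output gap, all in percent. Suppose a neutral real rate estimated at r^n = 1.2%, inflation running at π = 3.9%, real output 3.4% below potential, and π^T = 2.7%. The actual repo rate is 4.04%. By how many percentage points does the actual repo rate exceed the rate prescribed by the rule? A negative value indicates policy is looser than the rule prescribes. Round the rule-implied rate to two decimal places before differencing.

Output 3.4% below potential → ŷ = -3.4.
r = 1.2 + 2.7 + 1.66 × (3.9 − 2.7) + 0.4 × (-3.4)
   = 1.2 + 2.7 + 1.992 − 1.36 = 4.53
Deviation = 4.04 − 4.53 = -0.49 pp.

-0.49 pp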